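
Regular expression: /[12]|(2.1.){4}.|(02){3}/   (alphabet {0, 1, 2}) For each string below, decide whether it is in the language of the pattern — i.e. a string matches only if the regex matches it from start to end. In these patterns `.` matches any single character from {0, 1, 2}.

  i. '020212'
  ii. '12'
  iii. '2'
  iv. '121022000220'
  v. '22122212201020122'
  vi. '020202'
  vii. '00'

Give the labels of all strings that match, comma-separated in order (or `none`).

i → no match
ii → no match
iii → match
iv → no match
v → match
vi → match
vii → no match

iii, v, vi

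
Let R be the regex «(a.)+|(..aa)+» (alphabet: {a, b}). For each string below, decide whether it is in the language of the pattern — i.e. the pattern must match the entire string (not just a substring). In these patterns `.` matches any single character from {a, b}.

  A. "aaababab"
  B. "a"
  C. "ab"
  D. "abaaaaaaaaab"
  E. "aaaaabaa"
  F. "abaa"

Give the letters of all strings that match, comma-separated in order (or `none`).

A → match
B → no match
C → match
D → match
E → match
F → match

A, C, D, E, F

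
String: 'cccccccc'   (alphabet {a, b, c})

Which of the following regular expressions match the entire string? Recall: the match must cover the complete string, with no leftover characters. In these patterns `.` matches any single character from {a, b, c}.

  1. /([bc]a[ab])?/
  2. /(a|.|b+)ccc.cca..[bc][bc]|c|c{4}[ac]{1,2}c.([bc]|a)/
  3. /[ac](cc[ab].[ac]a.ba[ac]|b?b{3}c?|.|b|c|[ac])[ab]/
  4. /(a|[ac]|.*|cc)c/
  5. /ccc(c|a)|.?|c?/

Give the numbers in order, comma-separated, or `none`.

1 → no match
2 → match
3 → no match
4 → match
5 → no match

2, 4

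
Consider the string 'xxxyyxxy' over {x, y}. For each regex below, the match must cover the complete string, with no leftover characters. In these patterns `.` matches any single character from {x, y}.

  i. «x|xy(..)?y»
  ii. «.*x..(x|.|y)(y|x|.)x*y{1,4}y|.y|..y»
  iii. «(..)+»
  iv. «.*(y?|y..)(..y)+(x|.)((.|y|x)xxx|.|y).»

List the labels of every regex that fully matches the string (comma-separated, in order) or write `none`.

i → no match
ii → no match
iii → match
iv → match

iii, iv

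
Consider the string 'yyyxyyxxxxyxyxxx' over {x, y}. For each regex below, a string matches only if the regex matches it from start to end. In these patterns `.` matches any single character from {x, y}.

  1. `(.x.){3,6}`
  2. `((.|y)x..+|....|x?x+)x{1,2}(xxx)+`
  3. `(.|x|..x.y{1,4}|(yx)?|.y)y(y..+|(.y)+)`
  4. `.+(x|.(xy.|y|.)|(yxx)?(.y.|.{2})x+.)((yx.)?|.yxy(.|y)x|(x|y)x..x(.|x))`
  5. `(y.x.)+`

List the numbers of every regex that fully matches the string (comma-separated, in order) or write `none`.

1 → no match
2 → no match
3 → match
4 → match
5 → no match

3, 4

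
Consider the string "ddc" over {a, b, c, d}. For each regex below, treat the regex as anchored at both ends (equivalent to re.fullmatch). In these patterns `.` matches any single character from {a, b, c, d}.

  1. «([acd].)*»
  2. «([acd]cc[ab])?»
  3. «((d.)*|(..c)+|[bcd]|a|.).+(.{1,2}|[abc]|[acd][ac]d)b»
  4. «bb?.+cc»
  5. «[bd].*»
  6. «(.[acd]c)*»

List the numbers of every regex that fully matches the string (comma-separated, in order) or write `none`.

5, 6

1 → no match
2 → no match
3 → no match — must end with "b"
4 → no match — must start with "b"
5 → match
6 → match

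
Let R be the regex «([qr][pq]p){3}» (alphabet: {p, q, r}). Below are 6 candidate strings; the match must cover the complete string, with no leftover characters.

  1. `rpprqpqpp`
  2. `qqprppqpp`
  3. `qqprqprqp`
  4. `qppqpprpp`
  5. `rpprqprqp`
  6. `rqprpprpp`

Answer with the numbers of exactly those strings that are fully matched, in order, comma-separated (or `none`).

1 → match
2 → match
3 → match
4 → match
5 → match
6 → match

1, 2, 3, 4, 5, 6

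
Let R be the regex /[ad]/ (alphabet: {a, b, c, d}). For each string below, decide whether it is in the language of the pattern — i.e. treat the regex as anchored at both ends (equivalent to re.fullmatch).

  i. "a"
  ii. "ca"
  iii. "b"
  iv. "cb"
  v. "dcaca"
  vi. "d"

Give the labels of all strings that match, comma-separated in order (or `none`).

i, vi

i → match
ii → no match
iii → no match
iv → no match
v → no match
vi → match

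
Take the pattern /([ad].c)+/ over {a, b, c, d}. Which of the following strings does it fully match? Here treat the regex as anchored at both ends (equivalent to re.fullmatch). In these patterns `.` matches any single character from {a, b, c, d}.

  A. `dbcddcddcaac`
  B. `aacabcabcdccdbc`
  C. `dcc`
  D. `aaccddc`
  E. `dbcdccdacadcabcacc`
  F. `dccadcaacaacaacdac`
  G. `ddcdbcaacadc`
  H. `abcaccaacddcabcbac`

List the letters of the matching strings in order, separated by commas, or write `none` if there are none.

A → match
B → match
C → match
D → no match
E → match
F → match
G → match
H → no match

A, B, C, E, F, G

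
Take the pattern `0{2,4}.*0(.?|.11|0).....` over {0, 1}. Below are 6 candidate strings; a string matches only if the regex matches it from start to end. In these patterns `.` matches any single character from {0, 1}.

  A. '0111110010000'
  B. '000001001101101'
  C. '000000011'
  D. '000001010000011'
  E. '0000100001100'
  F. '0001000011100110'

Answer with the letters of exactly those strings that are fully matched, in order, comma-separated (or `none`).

A → no match
B → match
C → match
D → match
E → match
F → match

B, C, D, E, F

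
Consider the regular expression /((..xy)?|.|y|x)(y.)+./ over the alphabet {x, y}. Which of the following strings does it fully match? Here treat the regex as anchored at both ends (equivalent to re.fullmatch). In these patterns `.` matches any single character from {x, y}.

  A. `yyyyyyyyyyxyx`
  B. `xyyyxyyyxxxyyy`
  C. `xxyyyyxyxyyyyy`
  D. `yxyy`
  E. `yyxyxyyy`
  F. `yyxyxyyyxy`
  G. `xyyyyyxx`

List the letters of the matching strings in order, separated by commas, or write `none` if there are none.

A → no match
B → no match
C → no match
D. `yxyy` → no match
E. `yyxyxyyy` → match
F. `yyxyxyyyxy` → match
G. `xyyyyyxx` → match

E, F, G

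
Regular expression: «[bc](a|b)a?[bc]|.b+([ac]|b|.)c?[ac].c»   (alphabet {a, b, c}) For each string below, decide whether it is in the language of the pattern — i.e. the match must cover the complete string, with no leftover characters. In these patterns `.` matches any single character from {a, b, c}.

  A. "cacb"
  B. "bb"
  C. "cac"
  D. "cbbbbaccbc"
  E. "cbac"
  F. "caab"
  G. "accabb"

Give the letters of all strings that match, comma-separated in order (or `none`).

C, D, E, F

A. "cacb" → no match
B. "bb" → no match
C. "cac" → match
D. "cbbbbaccbc" → match
E. "cbac" → match
F. "caab" → match
G. "accabb" → no match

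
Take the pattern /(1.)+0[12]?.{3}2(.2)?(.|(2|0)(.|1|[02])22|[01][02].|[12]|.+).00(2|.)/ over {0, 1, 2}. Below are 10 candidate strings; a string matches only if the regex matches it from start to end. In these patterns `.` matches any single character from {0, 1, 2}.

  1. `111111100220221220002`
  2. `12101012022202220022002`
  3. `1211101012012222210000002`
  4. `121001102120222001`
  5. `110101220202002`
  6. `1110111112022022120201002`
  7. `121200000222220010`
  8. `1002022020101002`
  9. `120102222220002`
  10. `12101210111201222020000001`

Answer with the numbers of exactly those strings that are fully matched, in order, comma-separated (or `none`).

1 → match
2 → match
3 → match
4 → match
5 → match
6 → match
7 → no match
8 → match
9 → match
10 → match

1, 2, 3, 4, 5, 6, 8, 9, 10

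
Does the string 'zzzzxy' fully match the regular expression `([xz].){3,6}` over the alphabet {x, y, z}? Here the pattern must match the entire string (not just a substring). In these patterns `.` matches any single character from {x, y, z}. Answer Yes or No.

Yes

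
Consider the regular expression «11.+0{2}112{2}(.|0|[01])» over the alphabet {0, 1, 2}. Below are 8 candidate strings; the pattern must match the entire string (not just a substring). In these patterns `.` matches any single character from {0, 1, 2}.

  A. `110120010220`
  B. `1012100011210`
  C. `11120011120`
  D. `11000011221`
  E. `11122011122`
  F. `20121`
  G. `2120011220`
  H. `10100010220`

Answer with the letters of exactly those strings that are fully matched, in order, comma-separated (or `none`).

A → no match
B → no match — must start with `11`
C → no match
D → match
E → no match
F → no match — must start with `11`
G → no match — must start with `11`
H → no match — must start with `11`

D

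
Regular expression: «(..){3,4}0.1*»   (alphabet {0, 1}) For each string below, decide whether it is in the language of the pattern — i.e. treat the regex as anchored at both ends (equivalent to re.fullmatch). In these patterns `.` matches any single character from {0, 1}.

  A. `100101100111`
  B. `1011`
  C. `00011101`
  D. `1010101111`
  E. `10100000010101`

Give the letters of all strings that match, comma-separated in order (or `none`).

A, C

A → match
B → no match
C → match
D → no match
E → no match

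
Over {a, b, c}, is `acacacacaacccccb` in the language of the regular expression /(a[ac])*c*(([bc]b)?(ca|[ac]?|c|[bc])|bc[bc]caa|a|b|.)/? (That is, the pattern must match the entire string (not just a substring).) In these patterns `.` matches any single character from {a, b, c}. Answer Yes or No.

Yes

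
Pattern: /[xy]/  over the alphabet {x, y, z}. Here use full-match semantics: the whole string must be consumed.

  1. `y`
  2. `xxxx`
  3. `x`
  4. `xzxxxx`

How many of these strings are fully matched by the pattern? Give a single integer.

2

1 → match
2 → no match
3 → match
4 → no match
Total matched: 2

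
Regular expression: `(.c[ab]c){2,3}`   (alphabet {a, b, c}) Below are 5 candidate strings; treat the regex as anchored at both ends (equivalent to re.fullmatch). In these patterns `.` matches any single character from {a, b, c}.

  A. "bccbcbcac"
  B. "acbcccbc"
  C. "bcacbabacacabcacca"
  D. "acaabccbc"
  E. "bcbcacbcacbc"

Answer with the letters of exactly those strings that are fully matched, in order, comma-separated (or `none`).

A. "bccbcbcac" → no match
B. "acbcccbc" → match
C → no match — must end with "c"
D. "acaabccbc" → no match
E. "bcbcacbcacbc" → match

B, E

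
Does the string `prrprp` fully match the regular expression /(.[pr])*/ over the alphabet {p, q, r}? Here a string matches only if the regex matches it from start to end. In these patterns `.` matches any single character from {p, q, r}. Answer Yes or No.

Yes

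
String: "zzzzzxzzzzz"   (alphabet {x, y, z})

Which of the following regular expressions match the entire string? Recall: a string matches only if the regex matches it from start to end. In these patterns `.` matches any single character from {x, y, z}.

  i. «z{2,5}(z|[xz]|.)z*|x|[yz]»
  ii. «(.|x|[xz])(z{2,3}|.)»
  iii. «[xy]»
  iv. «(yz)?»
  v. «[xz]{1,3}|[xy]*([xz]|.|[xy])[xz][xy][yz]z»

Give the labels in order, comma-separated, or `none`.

i → match
ii → no match
iii → no match
iv → no match
v → no match

i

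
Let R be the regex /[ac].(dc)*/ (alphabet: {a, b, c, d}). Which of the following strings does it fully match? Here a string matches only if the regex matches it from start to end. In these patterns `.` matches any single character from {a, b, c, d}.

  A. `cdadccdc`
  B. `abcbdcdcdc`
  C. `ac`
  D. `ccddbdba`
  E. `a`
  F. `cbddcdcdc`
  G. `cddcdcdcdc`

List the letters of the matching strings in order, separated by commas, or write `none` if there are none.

C, G

A. `cdadccdc` → no match
B. `abcbdcdcdc` → no match
C. `ac` → match
D. `ccddbdba` → no match
E. `a` → no match
F. `cbddcdcdc` → no match
G. `cddcdcdcdc` → match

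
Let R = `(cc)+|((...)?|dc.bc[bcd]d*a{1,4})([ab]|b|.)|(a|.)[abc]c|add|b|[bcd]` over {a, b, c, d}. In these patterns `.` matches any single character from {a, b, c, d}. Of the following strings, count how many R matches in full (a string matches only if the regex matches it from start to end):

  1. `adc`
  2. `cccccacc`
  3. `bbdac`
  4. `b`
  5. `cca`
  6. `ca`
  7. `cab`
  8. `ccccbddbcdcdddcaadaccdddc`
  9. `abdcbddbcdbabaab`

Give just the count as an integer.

1

1 → no match
2 → no match
3 → no match
4 → match
5 → no match
6 → no match
7 → no match
8 → no match
9 → no match
Total matched: 1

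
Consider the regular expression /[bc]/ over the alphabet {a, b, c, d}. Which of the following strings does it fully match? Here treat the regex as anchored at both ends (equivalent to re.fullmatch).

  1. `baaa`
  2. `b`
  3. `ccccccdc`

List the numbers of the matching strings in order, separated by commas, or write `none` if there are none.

1 → no match
2 → match
3 → no match

2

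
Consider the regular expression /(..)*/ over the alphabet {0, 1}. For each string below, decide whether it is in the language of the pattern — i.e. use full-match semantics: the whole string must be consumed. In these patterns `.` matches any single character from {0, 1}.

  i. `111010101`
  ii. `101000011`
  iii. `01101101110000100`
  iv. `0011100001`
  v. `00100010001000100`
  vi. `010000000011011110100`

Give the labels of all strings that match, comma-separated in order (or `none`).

iv

i → no match
ii → no match
iii → no match
iv → match
v → no match
vi → no match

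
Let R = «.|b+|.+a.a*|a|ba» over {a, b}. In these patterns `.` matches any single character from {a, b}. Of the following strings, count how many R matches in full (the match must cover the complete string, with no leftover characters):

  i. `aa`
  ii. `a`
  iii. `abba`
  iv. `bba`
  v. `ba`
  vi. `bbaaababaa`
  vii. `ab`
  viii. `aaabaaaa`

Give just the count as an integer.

i → no match
ii → match
iii → no match
iv → no match
v → match
vi → match
vii → no match
viii → match
Total matched: 4

4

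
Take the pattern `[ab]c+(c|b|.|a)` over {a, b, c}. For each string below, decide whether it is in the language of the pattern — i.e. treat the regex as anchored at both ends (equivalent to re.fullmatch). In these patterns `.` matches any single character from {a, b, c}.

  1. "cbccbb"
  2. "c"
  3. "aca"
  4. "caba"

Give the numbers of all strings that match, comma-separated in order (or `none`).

1 → no match
2 → no match
3 → match
4 → no match

3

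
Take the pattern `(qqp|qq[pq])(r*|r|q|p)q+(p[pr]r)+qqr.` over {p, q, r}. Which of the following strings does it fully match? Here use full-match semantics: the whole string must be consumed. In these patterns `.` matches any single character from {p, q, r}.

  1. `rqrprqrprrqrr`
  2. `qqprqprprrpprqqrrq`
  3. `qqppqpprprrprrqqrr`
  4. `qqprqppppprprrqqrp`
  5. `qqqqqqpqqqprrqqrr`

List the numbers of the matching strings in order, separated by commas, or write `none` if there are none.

1 → no match
2 → no match
3 → match
4 → no match
5 → no match

3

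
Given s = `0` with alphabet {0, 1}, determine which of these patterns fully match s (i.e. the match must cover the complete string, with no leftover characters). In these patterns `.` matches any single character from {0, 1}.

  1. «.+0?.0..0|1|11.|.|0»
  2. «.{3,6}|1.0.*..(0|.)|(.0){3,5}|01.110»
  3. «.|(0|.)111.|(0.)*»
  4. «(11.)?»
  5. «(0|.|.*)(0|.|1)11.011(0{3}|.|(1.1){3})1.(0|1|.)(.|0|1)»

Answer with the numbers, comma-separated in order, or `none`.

1 → match
2 → no match
3 → match
4 → no match
5 → no match

1, 3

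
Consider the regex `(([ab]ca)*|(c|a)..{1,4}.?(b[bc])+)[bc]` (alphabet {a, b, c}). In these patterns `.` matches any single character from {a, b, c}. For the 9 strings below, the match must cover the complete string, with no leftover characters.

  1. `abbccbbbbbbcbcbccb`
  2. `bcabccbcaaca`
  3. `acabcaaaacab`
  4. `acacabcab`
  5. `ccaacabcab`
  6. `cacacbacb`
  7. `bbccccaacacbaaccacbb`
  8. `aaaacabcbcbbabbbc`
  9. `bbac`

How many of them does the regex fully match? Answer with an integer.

0

1 → no match
2 → no match
3 → no match
4 → no match
5 → no match
6 → no match
7 → no match
8 → no match
9 → no match
Total matched: 0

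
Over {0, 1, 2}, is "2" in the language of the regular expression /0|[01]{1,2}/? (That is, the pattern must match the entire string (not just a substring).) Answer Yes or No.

No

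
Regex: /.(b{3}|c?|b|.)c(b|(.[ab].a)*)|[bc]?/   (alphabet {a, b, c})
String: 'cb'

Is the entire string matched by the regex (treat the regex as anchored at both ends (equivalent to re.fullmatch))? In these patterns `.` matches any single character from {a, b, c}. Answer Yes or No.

No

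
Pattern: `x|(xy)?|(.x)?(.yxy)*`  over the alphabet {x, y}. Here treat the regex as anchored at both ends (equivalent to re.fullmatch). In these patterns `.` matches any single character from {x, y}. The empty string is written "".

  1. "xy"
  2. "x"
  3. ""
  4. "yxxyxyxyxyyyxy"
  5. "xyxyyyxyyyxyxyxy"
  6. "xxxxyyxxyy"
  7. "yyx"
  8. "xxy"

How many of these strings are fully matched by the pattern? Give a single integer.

5

1. "xy" → match
2. "x" → match
3. "" → match
4 → match
5 → match
6. "xxxxyyxxyy" → no match
7. "yyx" → no match
8. "xxy" → no match
Total matched: 5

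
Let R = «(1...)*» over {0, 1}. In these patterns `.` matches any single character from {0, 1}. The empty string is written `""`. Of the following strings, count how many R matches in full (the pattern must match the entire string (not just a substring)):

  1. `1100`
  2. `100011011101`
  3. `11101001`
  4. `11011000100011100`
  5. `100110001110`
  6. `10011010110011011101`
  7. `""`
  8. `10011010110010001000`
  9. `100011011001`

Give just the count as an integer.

8

1 → match
2 → match
3 → match
4 → no match
5 → match
6 → match
7 → match
8 → match
9 → match
Total matched: 8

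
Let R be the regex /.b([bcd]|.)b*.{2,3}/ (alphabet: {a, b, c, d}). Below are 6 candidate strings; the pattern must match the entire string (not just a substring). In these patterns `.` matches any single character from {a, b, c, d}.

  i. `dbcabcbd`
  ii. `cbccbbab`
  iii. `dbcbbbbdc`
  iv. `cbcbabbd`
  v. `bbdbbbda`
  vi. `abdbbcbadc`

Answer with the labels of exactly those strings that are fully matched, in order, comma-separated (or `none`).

iii, v

i → no match
ii → no match
iii → match
iv → no match
v → match
vi → no match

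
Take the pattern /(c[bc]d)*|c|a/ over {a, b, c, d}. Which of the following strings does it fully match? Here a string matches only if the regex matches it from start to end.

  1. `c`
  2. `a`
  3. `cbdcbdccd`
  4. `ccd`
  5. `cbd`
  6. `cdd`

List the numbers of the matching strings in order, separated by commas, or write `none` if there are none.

1, 2, 3, 4, 5

1. `c` → match
2. `a` → match
3. `cbdcbdccd` → match
4. `ccd` → match
5. `cbd` → match
6. `cdd` → no match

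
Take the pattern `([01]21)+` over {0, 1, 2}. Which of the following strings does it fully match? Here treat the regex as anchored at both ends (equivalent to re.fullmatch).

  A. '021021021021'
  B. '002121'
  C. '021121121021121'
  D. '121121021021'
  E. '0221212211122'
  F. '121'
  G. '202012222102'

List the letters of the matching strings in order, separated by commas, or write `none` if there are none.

A, C, D, F

A → match
B → no match
C → match
D → match
E → no match — must end with '21'
F → match
G → no match — must end with '21'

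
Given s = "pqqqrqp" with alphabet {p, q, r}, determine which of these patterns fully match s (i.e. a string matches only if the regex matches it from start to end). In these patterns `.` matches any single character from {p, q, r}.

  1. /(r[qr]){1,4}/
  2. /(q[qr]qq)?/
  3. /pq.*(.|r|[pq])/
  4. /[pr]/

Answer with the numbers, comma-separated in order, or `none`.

3

1 → no match — must start with "r"
2 → no match
3 → match
4 → no match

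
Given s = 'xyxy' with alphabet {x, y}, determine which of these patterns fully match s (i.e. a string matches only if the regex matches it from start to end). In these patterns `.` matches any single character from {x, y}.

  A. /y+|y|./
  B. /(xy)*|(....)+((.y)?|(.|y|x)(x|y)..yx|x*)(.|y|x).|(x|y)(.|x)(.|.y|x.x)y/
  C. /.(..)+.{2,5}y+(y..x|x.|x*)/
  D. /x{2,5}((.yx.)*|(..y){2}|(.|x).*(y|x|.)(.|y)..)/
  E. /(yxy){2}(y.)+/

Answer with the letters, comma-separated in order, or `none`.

A → no match
B → match
C → no match
D → no match
E → no match — must start with 'yxy'

B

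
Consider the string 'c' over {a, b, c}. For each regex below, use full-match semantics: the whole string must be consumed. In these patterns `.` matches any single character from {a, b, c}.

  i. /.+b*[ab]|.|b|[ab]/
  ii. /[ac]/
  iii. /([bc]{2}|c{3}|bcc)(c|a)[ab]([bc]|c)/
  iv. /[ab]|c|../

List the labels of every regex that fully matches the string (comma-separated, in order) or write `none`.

i, ii, iv

i → match
ii → match
iii → no match
iv → match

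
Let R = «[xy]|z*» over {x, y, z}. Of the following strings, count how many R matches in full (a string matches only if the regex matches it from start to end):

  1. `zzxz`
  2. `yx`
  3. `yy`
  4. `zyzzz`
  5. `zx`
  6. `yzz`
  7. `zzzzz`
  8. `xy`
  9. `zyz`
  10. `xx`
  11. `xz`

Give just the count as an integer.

1 → no match
2 → no match
3 → no match
4 → no match
5 → no match
6 → no match
7 → match
8 → no match
9 → no match
10 → no match
11 → no match
Total matched: 1

1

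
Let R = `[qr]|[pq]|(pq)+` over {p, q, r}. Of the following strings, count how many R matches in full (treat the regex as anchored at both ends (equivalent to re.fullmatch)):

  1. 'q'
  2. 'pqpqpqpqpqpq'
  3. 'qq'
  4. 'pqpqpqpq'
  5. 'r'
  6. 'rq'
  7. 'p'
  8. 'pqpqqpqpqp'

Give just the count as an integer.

5

1 → match
2 → match
3 → no match
4 → match
5 → match
6 → no match
7 → match
8 → no match
Total matched: 5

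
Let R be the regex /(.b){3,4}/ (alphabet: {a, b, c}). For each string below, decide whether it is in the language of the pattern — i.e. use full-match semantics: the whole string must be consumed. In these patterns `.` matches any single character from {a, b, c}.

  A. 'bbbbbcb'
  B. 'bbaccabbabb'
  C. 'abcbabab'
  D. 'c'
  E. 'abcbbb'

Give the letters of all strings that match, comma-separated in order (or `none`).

A. 'bbbbbcb' → no match
B. 'bbaccabbabb' → no match
C. 'abcbabab' → match
D. 'c' → no match — must end with 'b'
E. 'abcbbb' → match

C, E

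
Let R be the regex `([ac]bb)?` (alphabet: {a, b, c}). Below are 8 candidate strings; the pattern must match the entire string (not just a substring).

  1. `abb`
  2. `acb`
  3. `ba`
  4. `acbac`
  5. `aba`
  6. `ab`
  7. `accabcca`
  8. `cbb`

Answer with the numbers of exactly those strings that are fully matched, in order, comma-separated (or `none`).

1, 8

1. `abb` → match
2. `acb` → no match
3. `ba` → no match
4. `acbac` → no match
5. `aba` → no match
6. `ab` → no match
7. `accabcca` → no match
8. `cbb` → match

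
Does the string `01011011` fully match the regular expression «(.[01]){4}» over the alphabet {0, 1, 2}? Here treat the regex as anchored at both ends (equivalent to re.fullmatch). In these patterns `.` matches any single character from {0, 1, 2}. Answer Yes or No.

Yes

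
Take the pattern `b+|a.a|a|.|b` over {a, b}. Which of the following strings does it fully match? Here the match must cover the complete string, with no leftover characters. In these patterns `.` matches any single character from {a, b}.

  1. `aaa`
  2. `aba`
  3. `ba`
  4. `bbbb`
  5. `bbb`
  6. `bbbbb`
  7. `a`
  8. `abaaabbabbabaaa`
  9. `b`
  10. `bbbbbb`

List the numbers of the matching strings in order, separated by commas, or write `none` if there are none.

1, 2, 4, 5, 6, 7, 9, 10

1. `aaa` → match
2. `aba` → match
3. `ba` → no match
4. `bbbb` → match
5. `bbb` → match
6. `bbbbb` → match
7. `a` → match
8 → no match
9. `b` → match
10. `bbbbbb` → match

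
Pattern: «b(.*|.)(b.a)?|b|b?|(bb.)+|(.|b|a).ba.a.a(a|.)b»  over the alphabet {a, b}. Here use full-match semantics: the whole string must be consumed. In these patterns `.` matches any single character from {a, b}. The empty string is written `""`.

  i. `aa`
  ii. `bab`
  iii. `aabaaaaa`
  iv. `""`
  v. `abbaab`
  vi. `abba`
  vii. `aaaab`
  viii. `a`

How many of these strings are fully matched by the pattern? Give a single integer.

2

i → no match
ii → match
iii → no match
iv → match
v → no match
vi → no match
vii → no match
viii → no match
Total matched: 2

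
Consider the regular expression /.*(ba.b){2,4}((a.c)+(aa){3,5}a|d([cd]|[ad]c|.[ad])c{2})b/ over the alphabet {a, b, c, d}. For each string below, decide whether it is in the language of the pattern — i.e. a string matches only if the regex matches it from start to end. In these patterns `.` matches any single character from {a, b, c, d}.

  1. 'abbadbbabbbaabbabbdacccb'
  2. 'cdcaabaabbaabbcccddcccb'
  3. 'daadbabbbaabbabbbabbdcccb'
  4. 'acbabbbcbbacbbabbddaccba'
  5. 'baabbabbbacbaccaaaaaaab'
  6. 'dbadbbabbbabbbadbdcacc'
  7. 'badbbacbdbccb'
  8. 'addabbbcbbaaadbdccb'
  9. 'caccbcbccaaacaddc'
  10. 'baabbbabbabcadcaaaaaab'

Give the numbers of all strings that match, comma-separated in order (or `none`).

1 → match
2 → no match
3 → match
4 → no match — must end with 'b'
5 → match
6 → no match — must end with 'b'
7 → no match
8 → no match
9 → no match — must end with 'b'
10 → no match

1, 3, 5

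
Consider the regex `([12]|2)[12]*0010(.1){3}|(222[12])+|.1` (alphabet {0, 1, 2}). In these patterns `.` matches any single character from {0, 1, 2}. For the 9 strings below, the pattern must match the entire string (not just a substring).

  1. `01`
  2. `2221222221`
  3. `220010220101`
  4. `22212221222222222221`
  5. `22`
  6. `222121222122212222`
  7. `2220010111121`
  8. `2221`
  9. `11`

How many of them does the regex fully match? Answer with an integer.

5

1. `01` → match
2. `2221222221` → no match
3. `220010220101` → no match
4 → match
5. `22` → no match
6 → no match
7 → match
8. `2221` → match
9. `11` → match
Total matched: 5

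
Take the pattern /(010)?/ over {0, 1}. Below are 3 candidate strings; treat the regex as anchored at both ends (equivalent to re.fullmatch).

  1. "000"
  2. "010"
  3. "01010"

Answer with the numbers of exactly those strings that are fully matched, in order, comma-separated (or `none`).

1 → no match
2 → match
3 → no match

2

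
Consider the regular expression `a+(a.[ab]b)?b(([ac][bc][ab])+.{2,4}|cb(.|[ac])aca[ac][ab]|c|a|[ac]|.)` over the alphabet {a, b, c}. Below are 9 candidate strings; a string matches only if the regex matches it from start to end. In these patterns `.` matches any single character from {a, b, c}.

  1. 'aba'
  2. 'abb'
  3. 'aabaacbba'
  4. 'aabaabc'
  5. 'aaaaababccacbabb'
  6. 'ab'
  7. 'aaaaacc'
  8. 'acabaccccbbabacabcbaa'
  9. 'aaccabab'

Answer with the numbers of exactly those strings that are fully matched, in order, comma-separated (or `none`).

1 → match
2 → match
3 → no match
4 → no match
5 → no match
6 → no match
7 → no match
8 → no match
9 → no match

1, 2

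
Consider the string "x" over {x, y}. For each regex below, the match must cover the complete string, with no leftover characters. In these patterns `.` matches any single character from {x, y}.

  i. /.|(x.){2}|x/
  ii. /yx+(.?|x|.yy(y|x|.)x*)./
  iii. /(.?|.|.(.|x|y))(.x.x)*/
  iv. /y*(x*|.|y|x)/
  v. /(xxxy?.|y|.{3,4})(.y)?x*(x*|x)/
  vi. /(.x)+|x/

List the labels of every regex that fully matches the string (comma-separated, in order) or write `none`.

i → match
ii → no match — must start with "yx"
iii → match
iv → match
v → no match
vi → match

i, iii, iv, vi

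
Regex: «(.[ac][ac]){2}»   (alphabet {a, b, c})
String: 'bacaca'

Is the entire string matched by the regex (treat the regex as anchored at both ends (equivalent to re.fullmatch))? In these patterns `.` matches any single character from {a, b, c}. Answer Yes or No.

Yes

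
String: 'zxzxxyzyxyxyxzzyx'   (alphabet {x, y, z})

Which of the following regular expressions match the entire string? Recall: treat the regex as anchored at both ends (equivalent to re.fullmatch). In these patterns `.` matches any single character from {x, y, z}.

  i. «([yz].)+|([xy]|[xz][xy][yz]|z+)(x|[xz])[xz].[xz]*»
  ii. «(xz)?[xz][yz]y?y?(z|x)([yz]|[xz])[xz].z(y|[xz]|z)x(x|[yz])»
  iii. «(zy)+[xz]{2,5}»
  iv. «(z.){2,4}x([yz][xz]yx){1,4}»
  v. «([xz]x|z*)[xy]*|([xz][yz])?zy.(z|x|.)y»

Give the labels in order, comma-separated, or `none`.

i → no match
ii → no match
iii → no match — must start with 'zy'
iv → match
v → no match

iv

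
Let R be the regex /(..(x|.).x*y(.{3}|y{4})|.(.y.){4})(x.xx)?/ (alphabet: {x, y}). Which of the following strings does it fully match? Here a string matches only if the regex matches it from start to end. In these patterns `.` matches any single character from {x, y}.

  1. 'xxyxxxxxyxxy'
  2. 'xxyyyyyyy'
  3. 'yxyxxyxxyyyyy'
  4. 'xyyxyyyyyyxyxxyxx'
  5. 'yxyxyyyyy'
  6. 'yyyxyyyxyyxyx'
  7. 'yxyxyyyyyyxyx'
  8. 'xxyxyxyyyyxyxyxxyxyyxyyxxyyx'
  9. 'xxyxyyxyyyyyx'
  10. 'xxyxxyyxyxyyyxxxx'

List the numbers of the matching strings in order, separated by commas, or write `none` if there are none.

1, 2, 3, 4, 5, 6, 7, 9, 10

1 → match
2 → match
3 → match
4 → match
5 → match
6 → match
7 → match
8 → no match
9 → match
10 → match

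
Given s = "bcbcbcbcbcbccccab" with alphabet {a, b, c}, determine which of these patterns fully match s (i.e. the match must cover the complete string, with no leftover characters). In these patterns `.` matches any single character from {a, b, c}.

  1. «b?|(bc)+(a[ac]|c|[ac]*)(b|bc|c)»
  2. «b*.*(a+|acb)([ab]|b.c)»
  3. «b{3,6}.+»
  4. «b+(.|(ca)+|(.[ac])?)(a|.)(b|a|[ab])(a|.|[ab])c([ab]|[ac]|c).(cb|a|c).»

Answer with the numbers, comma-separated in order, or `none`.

1 → match
2 → match
3 → no match
4 → no match

1, 2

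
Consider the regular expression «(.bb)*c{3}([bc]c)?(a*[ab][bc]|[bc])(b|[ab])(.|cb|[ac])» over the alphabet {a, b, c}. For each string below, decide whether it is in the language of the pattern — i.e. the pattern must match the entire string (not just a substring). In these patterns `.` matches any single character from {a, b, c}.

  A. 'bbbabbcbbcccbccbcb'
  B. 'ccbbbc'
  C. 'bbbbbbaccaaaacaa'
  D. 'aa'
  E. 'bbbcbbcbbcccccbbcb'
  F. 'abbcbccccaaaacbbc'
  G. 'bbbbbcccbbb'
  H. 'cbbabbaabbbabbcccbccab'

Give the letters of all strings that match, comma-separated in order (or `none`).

A, E

A → match
B → no match
C → no match
D → no match
E → match
F → no match
G → no match
H → no match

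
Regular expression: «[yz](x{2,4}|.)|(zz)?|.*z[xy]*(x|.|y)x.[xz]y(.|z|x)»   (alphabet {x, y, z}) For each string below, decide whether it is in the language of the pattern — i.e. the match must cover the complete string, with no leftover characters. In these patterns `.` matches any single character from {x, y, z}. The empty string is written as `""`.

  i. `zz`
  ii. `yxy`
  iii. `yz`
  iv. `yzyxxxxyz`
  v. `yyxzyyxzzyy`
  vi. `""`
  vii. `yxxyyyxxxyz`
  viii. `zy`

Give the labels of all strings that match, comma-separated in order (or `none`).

i → match
ii → no match
iii → match
iv → match
v → match
vi → match
vii → no match
viii → match

i, iii, iv, v, vi, viii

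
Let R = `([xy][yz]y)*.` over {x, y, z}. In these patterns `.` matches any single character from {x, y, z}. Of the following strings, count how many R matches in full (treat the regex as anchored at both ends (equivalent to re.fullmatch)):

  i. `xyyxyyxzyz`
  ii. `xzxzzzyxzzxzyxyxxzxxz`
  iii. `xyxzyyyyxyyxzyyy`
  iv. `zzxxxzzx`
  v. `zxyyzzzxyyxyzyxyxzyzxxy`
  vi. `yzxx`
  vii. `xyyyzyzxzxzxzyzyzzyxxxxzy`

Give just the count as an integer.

i → match
ii → no match
iii → no match
iv → no match
v → no match
vi → no match
vii → no match
Total matched: 1

1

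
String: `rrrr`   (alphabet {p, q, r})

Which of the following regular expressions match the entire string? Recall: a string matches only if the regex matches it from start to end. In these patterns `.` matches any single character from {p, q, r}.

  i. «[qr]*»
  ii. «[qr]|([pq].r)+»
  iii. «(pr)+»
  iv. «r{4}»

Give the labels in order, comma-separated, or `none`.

i → match
ii → no match
iii → no match — must start with `pr`
iv → match

i, iv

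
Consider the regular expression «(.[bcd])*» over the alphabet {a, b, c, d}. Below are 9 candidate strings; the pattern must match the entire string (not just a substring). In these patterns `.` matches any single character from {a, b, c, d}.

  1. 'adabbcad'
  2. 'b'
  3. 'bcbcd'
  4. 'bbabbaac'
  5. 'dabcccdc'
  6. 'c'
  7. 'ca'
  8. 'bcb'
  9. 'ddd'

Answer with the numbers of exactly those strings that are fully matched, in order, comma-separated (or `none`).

1

1 → match
2 → no match
3 → no match
4 → no match
5 → no match
6 → no match
7 → no match
8 → no match
9 → no match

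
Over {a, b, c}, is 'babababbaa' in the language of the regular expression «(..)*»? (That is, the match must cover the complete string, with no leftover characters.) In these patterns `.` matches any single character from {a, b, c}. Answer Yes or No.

Yes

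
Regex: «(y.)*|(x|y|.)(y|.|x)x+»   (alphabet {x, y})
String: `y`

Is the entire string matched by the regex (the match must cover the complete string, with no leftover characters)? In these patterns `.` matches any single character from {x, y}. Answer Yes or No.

No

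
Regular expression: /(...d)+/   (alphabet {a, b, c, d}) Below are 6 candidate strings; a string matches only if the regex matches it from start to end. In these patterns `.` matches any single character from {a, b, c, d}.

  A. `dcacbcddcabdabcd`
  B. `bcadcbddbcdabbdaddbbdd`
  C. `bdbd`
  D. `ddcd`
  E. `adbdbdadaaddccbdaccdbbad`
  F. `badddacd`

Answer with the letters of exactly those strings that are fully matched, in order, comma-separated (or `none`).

A → no match
B → no match
C → match
D → match
E → match
F → match

C, D, E, F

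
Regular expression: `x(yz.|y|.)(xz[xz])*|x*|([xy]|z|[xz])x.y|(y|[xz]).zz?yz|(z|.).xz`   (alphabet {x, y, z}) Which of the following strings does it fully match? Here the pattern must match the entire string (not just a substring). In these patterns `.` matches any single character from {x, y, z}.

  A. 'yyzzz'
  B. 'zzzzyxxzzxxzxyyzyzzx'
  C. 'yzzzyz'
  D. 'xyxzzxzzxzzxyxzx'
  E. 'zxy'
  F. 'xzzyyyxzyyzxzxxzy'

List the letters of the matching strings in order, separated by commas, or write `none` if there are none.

A. 'yyzzz' → no match
B → no match
C. 'yzzzyz' → match
D → no match
E. 'zxy' → no match
F → no match

C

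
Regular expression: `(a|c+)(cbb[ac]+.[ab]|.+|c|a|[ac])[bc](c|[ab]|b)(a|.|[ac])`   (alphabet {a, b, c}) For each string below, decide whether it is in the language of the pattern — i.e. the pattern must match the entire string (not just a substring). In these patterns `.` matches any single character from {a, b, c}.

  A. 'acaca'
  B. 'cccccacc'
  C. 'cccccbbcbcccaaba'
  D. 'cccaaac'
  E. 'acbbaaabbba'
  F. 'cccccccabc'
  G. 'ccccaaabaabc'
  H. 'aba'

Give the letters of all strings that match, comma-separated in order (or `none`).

A. 'acaca' → no match
B. 'cccccacc' → no match
C → no match
D. 'cccaaac' → no match
E. 'acbbaaabbba' → match
F. 'cccccccabc' → no match
G. 'ccccaaabaabc' → no match
H. 'aba' → no match

E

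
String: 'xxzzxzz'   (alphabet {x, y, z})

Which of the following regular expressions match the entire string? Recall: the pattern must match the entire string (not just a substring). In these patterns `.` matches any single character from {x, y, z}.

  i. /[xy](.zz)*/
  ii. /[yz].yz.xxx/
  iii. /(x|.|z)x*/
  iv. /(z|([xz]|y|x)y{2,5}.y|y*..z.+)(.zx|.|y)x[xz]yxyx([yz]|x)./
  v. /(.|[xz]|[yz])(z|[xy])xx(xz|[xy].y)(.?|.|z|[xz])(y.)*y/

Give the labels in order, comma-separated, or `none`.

i → match
ii → no match — must end with 'xxx'
iii → no match
iv → no match
v → no match — must end with 'y'

i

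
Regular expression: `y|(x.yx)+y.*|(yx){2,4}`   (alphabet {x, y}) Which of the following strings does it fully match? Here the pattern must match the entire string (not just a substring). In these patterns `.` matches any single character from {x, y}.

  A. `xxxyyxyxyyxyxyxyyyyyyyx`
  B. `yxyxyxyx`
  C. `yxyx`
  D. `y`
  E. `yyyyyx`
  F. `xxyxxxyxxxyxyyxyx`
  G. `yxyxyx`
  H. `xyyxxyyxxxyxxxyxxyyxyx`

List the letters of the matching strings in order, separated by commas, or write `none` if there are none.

A → no match
B → match
C → match
D → match
E → no match
F → match
G → match
H → match

B, C, D, F, G, H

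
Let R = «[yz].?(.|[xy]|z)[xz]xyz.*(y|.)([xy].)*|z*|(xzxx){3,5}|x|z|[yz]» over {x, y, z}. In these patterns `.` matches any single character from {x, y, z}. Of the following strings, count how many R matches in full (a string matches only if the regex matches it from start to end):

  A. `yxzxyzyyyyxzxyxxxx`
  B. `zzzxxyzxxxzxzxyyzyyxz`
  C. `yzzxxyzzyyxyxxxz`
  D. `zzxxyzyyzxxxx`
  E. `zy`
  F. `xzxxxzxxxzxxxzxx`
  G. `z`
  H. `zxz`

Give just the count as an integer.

6

A → match
B → match
C → match
D → match
E → no match
F → match
G → match
H → no match
Total matched: 6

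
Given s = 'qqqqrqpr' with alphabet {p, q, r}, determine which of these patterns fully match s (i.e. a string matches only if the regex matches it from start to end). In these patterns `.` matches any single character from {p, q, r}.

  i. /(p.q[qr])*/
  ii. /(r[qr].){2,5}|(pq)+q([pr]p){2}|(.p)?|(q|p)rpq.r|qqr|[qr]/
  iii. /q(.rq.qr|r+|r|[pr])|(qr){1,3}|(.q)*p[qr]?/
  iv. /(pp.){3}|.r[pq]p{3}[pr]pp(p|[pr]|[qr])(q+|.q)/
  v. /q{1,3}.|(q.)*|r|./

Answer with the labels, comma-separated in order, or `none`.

i → no match
ii → no match
iii → match
iv → no match
v → no match

iii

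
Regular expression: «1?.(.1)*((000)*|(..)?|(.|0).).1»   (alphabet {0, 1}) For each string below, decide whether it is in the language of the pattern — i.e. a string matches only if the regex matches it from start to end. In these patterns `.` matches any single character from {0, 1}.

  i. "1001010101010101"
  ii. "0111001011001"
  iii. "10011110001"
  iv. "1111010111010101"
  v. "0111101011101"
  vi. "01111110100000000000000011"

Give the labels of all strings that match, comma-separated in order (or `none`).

i → match
ii → no match
iii → no match
iv → match
v → match
vi → match

i, iv, v, vi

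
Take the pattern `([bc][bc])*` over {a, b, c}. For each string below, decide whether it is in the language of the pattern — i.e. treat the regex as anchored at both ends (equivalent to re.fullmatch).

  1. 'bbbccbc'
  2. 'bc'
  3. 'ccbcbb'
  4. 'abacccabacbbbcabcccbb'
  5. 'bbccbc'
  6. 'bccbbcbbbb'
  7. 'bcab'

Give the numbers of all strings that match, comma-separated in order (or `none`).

2, 3, 5, 6

1 → no match
2 → match
3 → match
4 → no match
5 → match
6 → match
7 → no match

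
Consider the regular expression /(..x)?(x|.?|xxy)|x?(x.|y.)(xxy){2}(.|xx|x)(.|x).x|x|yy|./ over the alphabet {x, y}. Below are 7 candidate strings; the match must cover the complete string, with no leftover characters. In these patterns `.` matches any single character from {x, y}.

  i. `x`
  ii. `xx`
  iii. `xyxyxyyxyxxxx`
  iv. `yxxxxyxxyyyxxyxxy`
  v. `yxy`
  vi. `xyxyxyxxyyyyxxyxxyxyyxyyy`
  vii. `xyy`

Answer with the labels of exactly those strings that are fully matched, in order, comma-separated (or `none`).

i

i → match
ii → no match
iii → no match
iv → no match
v → no match
vi → no match
vii → no match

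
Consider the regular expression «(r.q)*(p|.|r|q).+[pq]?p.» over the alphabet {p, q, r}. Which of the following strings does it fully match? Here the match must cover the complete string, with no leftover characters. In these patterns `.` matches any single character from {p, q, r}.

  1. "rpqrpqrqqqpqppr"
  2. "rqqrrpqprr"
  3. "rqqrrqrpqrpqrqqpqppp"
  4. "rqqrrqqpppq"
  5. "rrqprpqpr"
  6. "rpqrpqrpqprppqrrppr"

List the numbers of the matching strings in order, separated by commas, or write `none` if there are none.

1, 3, 4, 5, 6

1 → match
2. "rqqrrpqprr" → no match
3 → match
4. "rqqrrqqpppq" → match
5. "rrqprpqpr" → match
6 → match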